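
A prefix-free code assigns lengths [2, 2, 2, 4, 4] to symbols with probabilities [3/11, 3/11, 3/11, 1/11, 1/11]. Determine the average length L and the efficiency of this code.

Average length L = Σ p_i × l_i = 2.3636 bits
Entropy H = 2.1626 bits
Efficiency η = H/L × 100% = 91.50%


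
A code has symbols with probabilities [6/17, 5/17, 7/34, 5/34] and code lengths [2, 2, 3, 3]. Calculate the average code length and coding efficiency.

Average length L = Σ p_i × l_i = 2.3529 bits
Entropy H = 1.9257 bits
Efficiency η = H/L × 100% = 81.84%


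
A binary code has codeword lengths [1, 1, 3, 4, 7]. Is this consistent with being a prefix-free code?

Kraft inequality: Σ 2^(-l_i) ≤ 1 for prefix-free code
Calculating: 2^(-1) + 2^(-1) + 2^(-3) + 2^(-4) + 2^(-7)
= 0.5 + 0.5 + 0.125 + 0.0625 + 0.0078125
= 1.1953
Since 1.1953 > 1, prefix-free code does not exist


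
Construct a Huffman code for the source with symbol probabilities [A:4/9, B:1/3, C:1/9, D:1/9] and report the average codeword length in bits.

Huffman tree construction:
Combine smallest probabilities repeatedly
Resulting codes:
  A: 0 (length 1)
  B: 11 (length 2)
  C: 100 (length 3)
  D: 101 (length 3)
Average length = Σ p(s) × length(s) = 1.7778 bits


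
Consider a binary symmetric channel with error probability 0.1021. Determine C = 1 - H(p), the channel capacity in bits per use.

For BSC with error probability p:
C = 1 - H(p) where H(p) is binary entropy
H(0.1021) = -0.1021 × log₂(0.1021) - 0.8979 × log₂(0.8979)
H(p) = 0.4756
C = 1 - 0.4756 = 0.5244 bits/use


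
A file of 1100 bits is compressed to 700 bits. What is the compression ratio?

Compression ratio = Original / Compressed
= 1100 / 700 = 1.57:1


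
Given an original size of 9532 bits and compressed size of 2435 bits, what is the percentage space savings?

Space savings = (1 - Compressed/Original) × 100%
= (1 - 2435/9532) × 100%
= 74.45%


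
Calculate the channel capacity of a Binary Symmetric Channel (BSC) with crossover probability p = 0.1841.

For BSC with error probability p:
C = 1 - H(p) where H(p) is binary entropy
H(0.1841) = -0.1841 × log₂(0.1841) - 0.8159 × log₂(0.8159)
H(p) = 0.6890
C = 1 - 0.6890 = 0.3110 bits/use


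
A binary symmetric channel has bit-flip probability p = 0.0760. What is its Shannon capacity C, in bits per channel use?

For BSC with error probability p:
C = 1 - H(p) where H(p) is binary entropy
H(0.0760) = -0.0760 × log₂(0.0760) - 0.9240 × log₂(0.9240)
H(p) = 0.3879
C = 1 - 0.3879 = 0.6121 bits/use


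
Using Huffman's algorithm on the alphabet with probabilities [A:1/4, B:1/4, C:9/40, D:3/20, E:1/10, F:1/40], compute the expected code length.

Huffman tree construction:
Combine smallest probabilities repeatedly
Resulting codes:
  A: 01 (length 2)
  B: 10 (length 2)
  C: 00 (length 2)
  D: 111 (length 3)
  E: 1101 (length 4)
  F: 1100 (length 4)
Average length = Σ p(s) × length(s) = 2.4000 bits


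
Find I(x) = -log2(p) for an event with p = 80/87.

Information content I(x) = -log₂(p(x))
I = -log₂(80/87) = -log₂(0.9195)
I = 0.1210 bits


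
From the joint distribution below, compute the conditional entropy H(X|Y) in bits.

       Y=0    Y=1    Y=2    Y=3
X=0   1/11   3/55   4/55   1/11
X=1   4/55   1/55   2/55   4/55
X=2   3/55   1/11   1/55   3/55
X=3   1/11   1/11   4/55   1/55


H(X|Y) = Σ_y p(y) H(X|Y=y)
  p(Y=0) = 17/55, H(X|Y=0) = 1.9713
  p(Y=1) = 14/55, H(X|Y=1) = 1.8092
  p(Y=2) = 1/5, H(X|Y=2) = 1.8231
  p(Y=3) = 13/55, H(X|Y=3) = 1.8262
H(X|Y) = 0.3091×1.9713 + 0.2545×1.8092 + 0.2000×1.8231 + 0.2364×1.8262 = 1.8661 bits


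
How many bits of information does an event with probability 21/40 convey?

Information content I(x) = -log₂(p(x))
I = -log₂(21/40) = -log₂(0.5250)
I = 0.9296 bits


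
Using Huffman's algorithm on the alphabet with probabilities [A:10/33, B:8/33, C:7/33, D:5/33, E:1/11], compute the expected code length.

Huffman tree construction:
Combine smallest probabilities repeatedly
Resulting codes:
  A: 11 (length 2)
  B: 01 (length 2)
  C: 00 (length 2)
  D: 101 (length 3)
  E: 100 (length 3)
Average length = Σ p(s) × length(s) = 2.2424 bits


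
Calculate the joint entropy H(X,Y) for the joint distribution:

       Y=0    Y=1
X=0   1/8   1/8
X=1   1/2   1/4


H(X,Y) = -Σ p(x,y) log₂ p(x,y)
  p(0,0)=1/8: -0.1250 × log₂(0.1250) = 0.3750
  p(0,1)=1/8: -0.1250 × log₂(0.1250) = 0.3750
  p(1,0)=1/2: -0.5000 × log₂(0.5000) = 0.5000
  p(1,1)=1/4: -0.2500 × log₂(0.2500) = 0.5000
H(X,Y) = 1.7500 bits


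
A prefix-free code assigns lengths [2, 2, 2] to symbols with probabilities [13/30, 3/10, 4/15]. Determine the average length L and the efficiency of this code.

Average length L = Σ p_i × l_i = 2.0000 bits
Entropy H = 1.5524 bits
Efficiency η = H/L × 100% = 77.62%


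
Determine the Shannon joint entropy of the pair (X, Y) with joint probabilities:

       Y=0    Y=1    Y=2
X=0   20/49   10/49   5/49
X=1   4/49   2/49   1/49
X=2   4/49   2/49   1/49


H(X,Y) = -Σ p(x,y) log₂ p(x,y)
  p(0,0)=20/49: -0.4082 × log₂(0.4082) = 0.5277
  p(0,1)=10/49: -0.2041 × log₂(0.2041) = 0.4679
  p(0,2)=5/49: -0.1020 × log₂(0.1020) = 0.3360
  p(1,0)=4/49: -0.0816 × log₂(0.0816) = 0.2951
  p(1,1)=2/49: -0.0408 × log₂(0.0408) = 0.1884
  p(1,2)=1/49: -0.0204 × log₂(0.0204) = 0.1146
  p(2,0)=4/49: -0.0816 × log₂(0.0816) = 0.2951
  p(2,1)=2/49: -0.0408 × log₂(0.0408) = 0.1884
  p(2,2)=1/49: -0.0204 × log₂(0.0204) = 0.1146
H(X,Y) = 2.5276 bits


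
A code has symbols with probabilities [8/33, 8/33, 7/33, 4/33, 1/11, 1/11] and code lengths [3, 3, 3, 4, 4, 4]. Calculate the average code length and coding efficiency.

Average length L = Σ p_i × l_i = 3.3030 bits
Entropy H = 2.4637 bits
Efficiency η = H/L × 100% = 74.59%


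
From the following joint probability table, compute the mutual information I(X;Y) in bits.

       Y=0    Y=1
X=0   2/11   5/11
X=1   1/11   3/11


H(X) = 0.9457, H(Y) = 0.8454, H(X,Y) = 1.7899
I(X;Y) = H(X) + H(Y) - H(X,Y) = 0.0011 bits


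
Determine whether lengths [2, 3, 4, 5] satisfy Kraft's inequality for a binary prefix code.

Kraft inequality: Σ 2^(-l_i) ≤ 1 for prefix-free code
Calculating: 2^(-2) + 2^(-3) + 2^(-4) + 2^(-5)
= 0.25 + 0.125 + 0.0625 + 0.03125
= 0.4688
Since 0.4688 ≤ 1, prefix-free code exists


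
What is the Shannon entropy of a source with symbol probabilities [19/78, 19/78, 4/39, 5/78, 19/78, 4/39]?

H(X) = -Σ p(x) log₂ p(x)
  -19/78 × log₂(19/78) = 0.4963
  -19/78 × log₂(19/78) = 0.4963
  -4/39 × log₂(4/39) = 0.3370
  -5/78 × log₂(5/78) = 0.2541
  -19/78 × log₂(19/78) = 0.4963
  -4/39 × log₂(4/39) = 0.3370
H(X) = 2.4169 bits


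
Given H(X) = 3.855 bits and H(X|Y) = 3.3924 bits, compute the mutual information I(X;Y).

I(X;Y) = H(X) - H(X|Y)
I(X;Y) = 3.855 - 3.3924 = 0.4626 bits


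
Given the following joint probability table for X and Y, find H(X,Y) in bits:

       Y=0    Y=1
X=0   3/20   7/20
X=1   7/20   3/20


H(X,Y) = -Σ p(x,y) log₂ p(x,y)
  p(0,0)=3/20: -0.1500 × log₂(0.1500) = 0.4105
  p(0,1)=7/20: -0.3500 × log₂(0.3500) = 0.5301
  p(1,0)=7/20: -0.3500 × log₂(0.3500) = 0.5301
  p(1,1)=3/20: -0.1500 × log₂(0.1500) = 0.4105
H(X,Y) = 1.8813 bits


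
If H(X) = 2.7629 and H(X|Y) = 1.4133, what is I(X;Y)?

I(X;Y) = H(X) - H(X|Y)
I(X;Y) = 2.7629 - 1.4133 = 1.3496 bits


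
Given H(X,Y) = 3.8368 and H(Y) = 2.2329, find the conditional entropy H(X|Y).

Chain rule: H(X,Y) = H(X|Y) + H(Y)
H(X|Y) = H(X,Y) - H(Y) = 3.8368 - 2.2329 = 1.6039 bits


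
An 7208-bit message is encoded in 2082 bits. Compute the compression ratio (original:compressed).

Compression ratio = Original / Compressed
= 7208 / 2082 = 3.46:1


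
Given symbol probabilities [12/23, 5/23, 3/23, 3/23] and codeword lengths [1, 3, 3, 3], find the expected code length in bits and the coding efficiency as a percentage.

Average length L = Σ p_i × l_i = 1.9565 bits
Entropy H = 1.7349 bits
Efficiency η = H/L × 100% = 88.67%


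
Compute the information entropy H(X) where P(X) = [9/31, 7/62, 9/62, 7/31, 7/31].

H(X) = -Σ p(x) log₂ p(x)
  -9/31 × log₂(9/31) = 0.5180
  -7/62 × log₂(7/62) = 0.3553
  -9/62 × log₂(9/62) = 0.4042
  -7/31 × log₂(7/31) = 0.4848
  -7/31 × log₂(7/31) = 0.4848
H(X) = 2.2470 bits


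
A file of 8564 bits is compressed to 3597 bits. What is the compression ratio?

Compression ratio = Original / Compressed
= 8564 / 3597 = 2.38:1


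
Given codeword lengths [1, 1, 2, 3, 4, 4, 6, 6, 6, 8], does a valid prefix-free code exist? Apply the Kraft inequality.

Kraft inequality: Σ 2^(-l_i) ≤ 1 for prefix-free code
Calculating: 2^(-1) + 2^(-1) + 2^(-2) + 2^(-3) + 2^(-4) + 2^(-4) + 2^(-6) + 2^(-6) + 2^(-6) + 2^(-8)
= 0.5 + 0.5 + 0.25 + 0.125 + 0.0625 + 0.0625 + 0.015625 + 0.015625 + 0.015625 + 0.00390625
= 1.5508
Since 1.5508 > 1, prefix-free code does not exist


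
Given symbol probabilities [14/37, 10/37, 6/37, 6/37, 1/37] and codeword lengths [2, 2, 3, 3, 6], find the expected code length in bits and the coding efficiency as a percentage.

Average length L = Σ p_i × l_i = 2.4324 bits
Entropy H = 2.0326 bits
Efficiency η = H/L × 100% = 83.56%


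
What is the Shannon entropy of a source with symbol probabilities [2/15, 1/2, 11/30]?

H(X) = -Σ p(x) log₂ p(x)
  -2/15 × log₂(2/15) = 0.3876
  -1/2 × log₂(1/2) = 0.5000
  -11/30 × log₂(11/30) = 0.5307
H(X) = 1.4183 bits


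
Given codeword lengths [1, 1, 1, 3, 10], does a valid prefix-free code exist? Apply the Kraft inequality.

Kraft inequality: Σ 2^(-l_i) ≤ 1 for prefix-free code
Calculating: 2^(-1) + 2^(-1) + 2^(-1) + 2^(-3) + 2^(-10)
= 0.5 + 0.5 + 0.5 + 0.125 + 0.0009765625
= 1.6260
Since 1.6260 > 1, prefix-free code does not exist


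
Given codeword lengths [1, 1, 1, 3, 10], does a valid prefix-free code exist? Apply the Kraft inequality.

Kraft inequality: Σ 2^(-l_i) ≤ 1 for prefix-free code
Calculating: 2^(-1) + 2^(-1) + 2^(-1) + 2^(-3) + 2^(-10)
= 0.5 + 0.5 + 0.5 + 0.125 + 0.0009765625
= 1.6260
Since 1.6260 > 1, prefix-free code does not exist


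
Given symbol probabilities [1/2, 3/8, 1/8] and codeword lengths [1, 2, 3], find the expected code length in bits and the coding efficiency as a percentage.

Average length L = Σ p_i × l_i = 1.6250 bits
Entropy H = 1.4056 bits
Efficiency η = H/L × 100% = 86.50%


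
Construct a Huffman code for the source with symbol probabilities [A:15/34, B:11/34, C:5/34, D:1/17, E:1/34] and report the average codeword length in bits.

Huffman tree construction:
Combine smallest probabilities repeatedly
Resulting codes:
  A: 0 (length 1)
  B: 11 (length 2)
  C: 101 (length 3)
  D: 1001 (length 4)
  E: 1000 (length 4)
Average length = Σ p(s) × length(s) = 1.8824 bits


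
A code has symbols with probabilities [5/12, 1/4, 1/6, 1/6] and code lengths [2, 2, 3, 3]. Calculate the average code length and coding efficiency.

Average length L = Σ p_i × l_i = 2.3333 bits
Entropy H = 1.8879 bits
Efficiency η = H/L × 100% = 80.91%


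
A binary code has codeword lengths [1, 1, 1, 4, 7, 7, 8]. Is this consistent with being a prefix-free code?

Kraft inequality: Σ 2^(-l_i) ≤ 1 for prefix-free code
Calculating: 2^(-1) + 2^(-1) + 2^(-1) + 2^(-4) + 2^(-7) + 2^(-7) + 2^(-8)
= 0.5 + 0.5 + 0.5 + 0.0625 + 0.0078125 + 0.0078125 + 0.00390625
= 1.5820
Since 1.5820 > 1, prefix-free code does not exist


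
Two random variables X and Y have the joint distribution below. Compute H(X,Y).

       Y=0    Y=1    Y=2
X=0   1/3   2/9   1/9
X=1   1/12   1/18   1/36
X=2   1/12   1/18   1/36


H(X,Y) = -Σ p(x,y) log₂ p(x,y)
  p(0,0)=1/3: -0.3333 × log₂(0.3333) = 0.5283
  p(0,1)=2/9: -0.2222 × log₂(0.2222) = 0.4822
  p(0,2)=1/9: -0.1111 × log₂(0.1111) = 0.3522
  p(1,0)=1/12: -0.0833 × log₂(0.0833) = 0.2987
  p(1,1)=1/18: -0.0556 × log₂(0.0556) = 0.2317
  p(1,2)=1/36: -0.0278 × log₂(0.0278) = 0.1436
  p(2,0)=1/12: -0.0833 × log₂(0.0833) = 0.2987
  p(2,1)=1/18: -0.0556 × log₂(0.0556) = 0.2317
  p(2,2)=1/36: -0.0278 × log₂(0.0278) = 0.1436
H(X,Y) = 2.7108 bits


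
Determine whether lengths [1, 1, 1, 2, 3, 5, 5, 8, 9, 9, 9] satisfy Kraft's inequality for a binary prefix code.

Kraft inequality: Σ 2^(-l_i) ≤ 1 for prefix-free code
Calculating: 2^(-1) + 2^(-1) + 2^(-1) + 2^(-2) + 2^(-3) + 2^(-5) + 2^(-5) + 2^(-8) + 2^(-9) + 2^(-9) + 2^(-9)
= 0.5 + 0.5 + 0.5 + 0.25 + 0.125 + 0.03125 + 0.03125 + 0.00390625 + 0.001953125 + 0.001953125 + 0.001953125
= 1.9473
Since 1.9473 > 1, prefix-free code does not exist


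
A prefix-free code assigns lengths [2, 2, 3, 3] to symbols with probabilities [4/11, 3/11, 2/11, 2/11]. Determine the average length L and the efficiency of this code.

Average length L = Σ p_i × l_i = 2.3636 bits
Entropy H = 1.9363 bits
Efficiency η = H/L × 100% = 81.92%


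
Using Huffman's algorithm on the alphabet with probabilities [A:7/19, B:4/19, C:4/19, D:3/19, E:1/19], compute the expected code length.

Huffman tree construction:
Combine smallest probabilities repeatedly
Resulting codes:
  A: 11 (length 2)
  B: 00 (length 2)
  C: 01 (length 2)
  D: 101 (length 3)
  E: 100 (length 3)
Average length = Σ p(s) × length(s) = 2.2105 bits


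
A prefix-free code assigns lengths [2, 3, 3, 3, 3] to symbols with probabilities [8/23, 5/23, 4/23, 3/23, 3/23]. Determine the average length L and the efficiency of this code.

Average length L = Σ p_i × l_i = 2.6522 bits
Entropy H = 2.2140 bits
Efficiency η = H/L × 100% = 83.48%


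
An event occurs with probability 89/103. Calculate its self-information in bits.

Information content I(x) = -log₂(p(x))
I = -log₂(89/103) = -log₂(0.8641)
I = 0.2108 bits


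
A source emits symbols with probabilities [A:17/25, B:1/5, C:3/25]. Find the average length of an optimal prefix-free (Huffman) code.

Huffman tree construction:
Combine smallest probabilities repeatedly
Resulting codes:
  A: 1 (length 1)
  B: 01 (length 2)
  C: 00 (length 2)
Average length = Σ p(s) × length(s) = 1.3200 bits


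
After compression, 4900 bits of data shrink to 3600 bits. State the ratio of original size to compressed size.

Compression ratio = Original / Compressed
= 4900 / 3600 = 1.36:1


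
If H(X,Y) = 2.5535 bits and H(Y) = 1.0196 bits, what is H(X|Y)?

Chain rule: H(X,Y) = H(X|Y) + H(Y)
H(X|Y) = H(X,Y) - H(Y) = 2.5535 - 1.0196 = 1.5339 bits


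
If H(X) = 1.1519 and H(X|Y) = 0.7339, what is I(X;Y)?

I(X;Y) = H(X) - H(X|Y)
I(X;Y) = 1.1519 - 0.7339 = 0.418 bits


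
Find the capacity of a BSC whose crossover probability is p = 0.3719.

For BSC with error probability p:
C = 1 - H(p) where H(p) is binary entropy
H(0.3719) = -0.3719 × log₂(0.3719) - 0.6281 × log₂(0.6281)
H(p) = 0.9521
C = 1 - 0.9521 = 0.0479 bits/use


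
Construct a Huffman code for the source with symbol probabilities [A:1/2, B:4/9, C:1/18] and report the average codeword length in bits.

Huffman tree construction:
Combine smallest probabilities repeatedly
Resulting codes:
  A: 0 (length 1)
  B: 11 (length 2)
  C: 10 (length 2)
Average length = Σ p(s) × length(s) = 1.5000 bits


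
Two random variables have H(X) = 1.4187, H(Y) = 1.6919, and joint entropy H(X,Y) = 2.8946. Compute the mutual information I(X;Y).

I(X;Y) = H(X) + H(Y) - H(X,Y)
I(X;Y) = 1.4187 + 1.6919 - 2.8946 = 0.216 bits


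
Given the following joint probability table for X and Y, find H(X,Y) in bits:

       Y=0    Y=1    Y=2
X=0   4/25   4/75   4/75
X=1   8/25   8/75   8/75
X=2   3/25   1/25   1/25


H(X,Y) = -Σ p(x,y) log₂ p(x,y)
  p(0,0)=4/25: -0.1600 × log₂(0.1600) = 0.4230
  p(0,1)=4/75: -0.0533 × log₂(0.0533) = 0.2255
  p(0,2)=4/75: -0.0533 × log₂(0.0533) = 0.2255
  p(1,0)=8/25: -0.3200 × log₂(0.3200) = 0.5260
  p(1,1)=8/75: -0.1067 × log₂(0.1067) = 0.3444
  p(1,2)=8/75: -0.1067 × log₂(0.1067) = 0.3444
  p(2,0)=3/25: -0.1200 × log₂(0.1200) = 0.3671
  p(2,1)=1/25: -0.0400 × log₂(0.0400) = 0.1858
  p(2,2)=1/25: -0.0400 × log₂(0.0400) = 0.1858
H(X,Y) = 2.8275 bits


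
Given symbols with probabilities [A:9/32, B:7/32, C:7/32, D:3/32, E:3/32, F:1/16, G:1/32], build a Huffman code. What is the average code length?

Huffman tree construction:
Combine smallest probabilities repeatedly
Resulting codes:
  A: 10 (length 2)
  B: 00 (length 2)
  C: 01 (length 2)
  D: 1110 (length 4)
  E: 1111 (length 4)
  F: 1101 (length 4)
  G: 1100 (length 4)
Average length = Σ p(s) × length(s) = 2.5625 bits


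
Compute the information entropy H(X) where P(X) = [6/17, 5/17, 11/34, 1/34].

H(X) = -Σ p(x) log₂ p(x)
  -6/17 × log₂(6/17) = 0.5303
  -5/17 × log₂(5/17) = 0.5193
  -11/34 × log₂(11/34) = 0.5267
  -1/34 × log₂(1/34) = 0.1496
H(X) = 1.7259 bits


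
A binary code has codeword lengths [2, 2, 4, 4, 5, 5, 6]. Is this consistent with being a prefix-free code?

Kraft inequality: Σ 2^(-l_i) ≤ 1 for prefix-free code
Calculating: 2^(-2) + 2^(-2) + 2^(-4) + 2^(-4) + 2^(-5) + 2^(-5) + 2^(-6)
= 0.25 + 0.25 + 0.0625 + 0.0625 + 0.03125 + 0.03125 + 0.015625
= 0.7031
Since 0.7031 ≤ 1, prefix-free code exists


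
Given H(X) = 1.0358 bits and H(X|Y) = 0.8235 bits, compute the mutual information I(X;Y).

I(X;Y) = H(X) - H(X|Y)
I(X;Y) = 1.0358 - 0.8235 = 0.2123 bits


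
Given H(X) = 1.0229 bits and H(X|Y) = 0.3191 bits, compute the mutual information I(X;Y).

I(X;Y) = H(X) - H(X|Y)
I(X;Y) = 1.0229 - 0.3191 = 0.7038 bits


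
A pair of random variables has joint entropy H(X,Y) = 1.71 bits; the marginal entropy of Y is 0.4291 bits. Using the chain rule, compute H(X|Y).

Chain rule: H(X,Y) = H(X|Y) + H(Y)
H(X|Y) = H(X,Y) - H(Y) = 1.71 - 0.4291 = 1.2809 bits


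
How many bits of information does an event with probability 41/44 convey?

Information content I(x) = -log₂(p(x))
I = -log₂(41/44) = -log₂(0.9318)
I = 0.1019 bits


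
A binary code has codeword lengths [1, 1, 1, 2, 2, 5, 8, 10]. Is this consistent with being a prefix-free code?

Kraft inequality: Σ 2^(-l_i) ≤ 1 for prefix-free code
Calculating: 2^(-1) + 2^(-1) + 2^(-1) + 2^(-2) + 2^(-2) + 2^(-5) + 2^(-8) + 2^(-10)
= 0.5 + 0.5 + 0.5 + 0.25 + 0.25 + 0.03125 + 0.00390625 + 0.0009765625
= 2.0361
Since 2.0361 > 1, prefix-free code does not exist


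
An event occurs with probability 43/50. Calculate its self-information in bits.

Information content I(x) = -log₂(p(x))
I = -log₂(43/50) = -log₂(0.8600)
I = 0.2176 bits


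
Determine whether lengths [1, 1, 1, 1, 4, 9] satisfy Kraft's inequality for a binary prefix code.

Kraft inequality: Σ 2^(-l_i) ≤ 1 for prefix-free code
Calculating: 2^(-1) + 2^(-1) + 2^(-1) + 2^(-1) + 2^(-4) + 2^(-9)
= 0.5 + 0.5 + 0.5 + 0.5 + 0.0625 + 0.001953125
= 2.0645
Since 2.0645 > 1, prefix-free code does not exist


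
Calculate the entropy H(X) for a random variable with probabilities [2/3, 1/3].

H(X) = -Σ p(x) log₂ p(x)
  -2/3 × log₂(2/3) = 0.3900
  -1/3 × log₂(1/3) = 0.5283
H(X) = 0.9183 bits


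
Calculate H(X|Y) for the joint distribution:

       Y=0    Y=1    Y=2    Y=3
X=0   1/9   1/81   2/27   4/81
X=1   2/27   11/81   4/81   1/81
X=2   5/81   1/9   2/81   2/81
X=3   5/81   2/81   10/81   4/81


H(X|Y) = Σ_y p(y) H(X|Y=y)
  p(Y=0) = 25/81, H(X|Y=0) = 1.9535
  p(Y=1) = 23/81, H(X|Y=1) = 1.5417
  p(Y=2) = 22/81, H(X|Y=2) = 1.7899
  p(Y=3) = 11/81, H(X|Y=3) = 1.8231
H(X|Y) = 0.3086×1.9535 + 0.2840×1.5417 + 0.2716×1.7899 + 0.1358×1.8231 = 1.7744 bits


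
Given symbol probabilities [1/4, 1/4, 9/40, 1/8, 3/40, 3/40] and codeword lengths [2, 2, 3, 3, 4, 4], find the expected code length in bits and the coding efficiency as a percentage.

Average length L = Σ p_i × l_i = 2.6500 bits
Entropy H = 2.4197 bits
Efficiency η = H/L × 100% = 91.31%


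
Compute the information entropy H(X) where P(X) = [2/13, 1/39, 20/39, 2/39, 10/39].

H(X) = -Σ p(x) log₂ p(x)
  -2/13 × log₂(2/13) = 0.4155
  -1/39 × log₂(1/39) = 0.1355
  -20/39 × log₂(20/39) = 0.4941
  -2/39 × log₂(2/39) = 0.2198
  -10/39 × log₂(10/39) = 0.5035
H(X) = 1.7683 bits


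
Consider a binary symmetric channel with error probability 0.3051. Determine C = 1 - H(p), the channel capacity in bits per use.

For BSC with error probability p:
C = 1 - H(p) where H(p) is binary entropy
H(0.3051) = -0.3051 × log₂(0.3051) - 0.6949 × log₂(0.6949)
H(p) = 0.8874
C = 1 - 0.8874 = 0.1126 bits/use


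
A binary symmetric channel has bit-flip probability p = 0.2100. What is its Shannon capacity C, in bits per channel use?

For BSC with error probability p:
C = 1 - H(p) where H(p) is binary entropy
H(0.2100) = -0.2100 × log₂(0.2100) - 0.7900 × log₂(0.7900)
H(p) = 0.7415
C = 1 - 0.7415 = 0.2585 bits/use


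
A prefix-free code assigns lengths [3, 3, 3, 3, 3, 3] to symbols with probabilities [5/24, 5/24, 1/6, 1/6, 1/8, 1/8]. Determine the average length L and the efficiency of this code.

Average length L = Σ p_i × l_i = 3.0000 bits
Entropy H = 2.5546 bits
Efficiency η = H/L × 100% = 85.15%


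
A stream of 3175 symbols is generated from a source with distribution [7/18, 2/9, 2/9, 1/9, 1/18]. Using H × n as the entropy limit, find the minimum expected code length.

Entropy H = 2.0782 bits/symbol
Minimum bits = H × n = 2.0782 × 3175
= 6598.21 bits


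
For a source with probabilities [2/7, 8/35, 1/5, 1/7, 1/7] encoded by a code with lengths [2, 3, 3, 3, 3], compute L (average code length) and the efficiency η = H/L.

Average length L = Σ p_i × l_i = 2.7143 bits
Entropy H = 2.2696 bits
Efficiency η = H/L × 100% = 83.62%


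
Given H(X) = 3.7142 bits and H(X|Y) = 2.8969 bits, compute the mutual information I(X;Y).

I(X;Y) = H(X) - H(X|Y)
I(X;Y) = 3.7142 - 2.8969 = 0.8173 bits


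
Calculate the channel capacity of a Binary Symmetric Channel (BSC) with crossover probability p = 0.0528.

For BSC with error probability p:
C = 1 - H(p) where H(p) is binary entropy
H(0.0528) = -0.0528 × log₂(0.0528) - 0.9472 × log₂(0.9472)
H(p) = 0.2982
C = 1 - 0.2982 = 0.7018 bits/use


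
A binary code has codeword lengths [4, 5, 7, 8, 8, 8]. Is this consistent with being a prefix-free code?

Kraft inequality: Σ 2^(-l_i) ≤ 1 for prefix-free code
Calculating: 2^(-4) + 2^(-5) + 2^(-7) + 2^(-8) + 2^(-8) + 2^(-8)
= 0.0625 + 0.03125 + 0.0078125 + 0.00390625 + 0.00390625 + 0.00390625
= 0.1133
Since 0.1133 ≤ 1, prefix-free code exists


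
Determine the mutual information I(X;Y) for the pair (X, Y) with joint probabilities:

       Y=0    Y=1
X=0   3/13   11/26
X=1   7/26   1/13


H(X) = 0.9306, H(Y) = 1.0000, H(X,Y) = 1.8076
I(X;Y) = H(X) + H(Y) - H(X,Y) = 0.1230 bits


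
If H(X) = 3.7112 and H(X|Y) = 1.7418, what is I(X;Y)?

I(X;Y) = H(X) - H(X|Y)
I(X;Y) = 3.7112 - 1.7418 = 1.9694 bits


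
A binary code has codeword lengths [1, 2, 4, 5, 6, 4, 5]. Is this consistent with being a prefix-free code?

Kraft inequality: Σ 2^(-l_i) ≤ 1 for prefix-free code
Calculating: 2^(-1) + 2^(-2) + 2^(-4) + 2^(-5) + 2^(-6) + 2^(-4) + 2^(-5)
= 0.5 + 0.25 + 0.0625 + 0.03125 + 0.015625 + 0.0625 + 0.03125
= 0.9531
Since 0.9531 ≤ 1, prefix-free code exists


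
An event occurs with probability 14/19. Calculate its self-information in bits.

Information content I(x) = -log₂(p(x))
I = -log₂(14/19) = -log₂(0.7368)
I = 0.4406 bits


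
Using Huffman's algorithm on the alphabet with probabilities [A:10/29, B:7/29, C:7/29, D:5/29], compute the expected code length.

Huffman tree construction:
Combine smallest probabilities repeatedly
Resulting codes:
  A: 11 (length 2)
  B: 01 (length 2)
  C: 10 (length 2)
  D: 00 (length 2)
Average length = Σ p(s) × length(s) = 2.0000 bits


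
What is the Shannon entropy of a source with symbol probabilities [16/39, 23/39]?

H(X) = -Σ p(x) log₂ p(x)
  -16/39 × log₂(16/39) = 0.5273
  -23/39 × log₂(23/39) = 0.4493
H(X) = 0.9766 bits


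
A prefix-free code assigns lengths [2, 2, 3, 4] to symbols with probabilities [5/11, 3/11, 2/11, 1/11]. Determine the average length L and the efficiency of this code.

Average length L = Σ p_i × l_i = 2.3636 bits
Entropy H = 1.7899 bits
Efficiency η = H/L × 100% = 75.73%


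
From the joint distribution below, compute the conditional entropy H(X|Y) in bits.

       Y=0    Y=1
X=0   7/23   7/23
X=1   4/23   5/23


H(X|Y) = Σ_y p(y) H(X|Y=y)
  p(Y=0) = 11/23, H(X|Y=0) = 0.9457
  p(Y=1) = 12/23, H(X|Y=1) = 0.9799
H(X|Y) = 0.4783×0.9457 + 0.5217×0.9799 = 0.9635 bits


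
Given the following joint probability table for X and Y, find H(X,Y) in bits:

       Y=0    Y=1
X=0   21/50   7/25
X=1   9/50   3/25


H(X,Y) = -Σ p(x,y) log₂ p(x,y)
  p(0,0)=21/50: -0.4200 × log₂(0.4200) = 0.5256
  p(0,1)=7/25: -0.2800 × log₂(0.2800) = 0.5142
  p(1,0)=9/50: -0.1800 × log₂(0.1800) = 0.4453
  p(1,1)=3/25: -0.1200 × log₂(0.1200) = 0.3671
H(X,Y) = 1.8522 bits


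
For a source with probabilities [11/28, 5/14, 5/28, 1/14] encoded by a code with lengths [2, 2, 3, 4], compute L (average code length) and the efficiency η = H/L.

Average length L = Σ p_i × l_i = 2.3214 bits
Entropy H = 1.7758 bits
Efficiency η = H/L × 100% = 76.50%


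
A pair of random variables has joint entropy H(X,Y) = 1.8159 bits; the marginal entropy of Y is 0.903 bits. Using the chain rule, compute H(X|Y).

Chain rule: H(X,Y) = H(X|Y) + H(Y)
H(X|Y) = H(X,Y) - H(Y) = 1.8159 - 0.903 = 0.9129 bits


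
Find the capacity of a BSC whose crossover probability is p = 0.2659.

For BSC with error probability p:
C = 1 - H(p) where H(p) is binary entropy
H(0.2659) = -0.2659 × log₂(0.2659) - 0.7341 × log₂(0.7341)
H(p) = 0.8355
C = 1 - 0.8355 = 0.1645 bits/use


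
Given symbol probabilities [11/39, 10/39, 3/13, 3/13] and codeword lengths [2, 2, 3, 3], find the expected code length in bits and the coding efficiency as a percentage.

Average length L = Σ p_i × l_i = 2.4615 bits
Entropy H = 1.9948 bits
Efficiency η = H/L × 100% = 81.04%


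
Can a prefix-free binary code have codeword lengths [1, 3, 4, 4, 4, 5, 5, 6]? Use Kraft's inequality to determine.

Kraft inequality: Σ 2^(-l_i) ≤ 1 for prefix-free code
Calculating: 2^(-1) + 2^(-3) + 2^(-4) + 2^(-4) + 2^(-4) + 2^(-5) + 2^(-5) + 2^(-6)
= 0.5 + 0.125 + 0.0625 + 0.0625 + 0.0625 + 0.03125 + 0.03125 + 0.015625
= 0.8906
Since 0.8906 ≤ 1, prefix-free code exists


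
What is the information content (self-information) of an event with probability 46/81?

Information content I(x) = -log₂(p(x))
I = -log₂(46/81) = -log₂(0.5679)
I = 0.8163 bits


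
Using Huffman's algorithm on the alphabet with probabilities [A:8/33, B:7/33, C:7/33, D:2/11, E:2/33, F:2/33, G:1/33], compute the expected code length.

Huffman tree construction:
Combine smallest probabilities repeatedly
Resulting codes:
  A: 10 (length 2)
  B: 00 (length 2)
  C: 01 (length 2)
  D: 111 (length 3)
  E: 11011 (length 5)
  F: 1100 (length 4)
  G: 11010 (length 5)
Average length = Σ p(s) × length(s) = 2.5758 bits


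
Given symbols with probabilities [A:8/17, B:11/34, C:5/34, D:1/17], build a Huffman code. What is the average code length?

Huffman tree construction:
Combine smallest probabilities repeatedly
Resulting codes:
  A: 0 (length 1)
  B: 11 (length 2)
  C: 101 (length 3)
  D: 100 (length 3)
Average length = Σ p(s) × length(s) = 1.7353 bits


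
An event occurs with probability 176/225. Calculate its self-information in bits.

Information content I(x) = -log₂(p(x))
I = -log₂(176/225) = -log₂(0.7822)
I = 0.3543 bits


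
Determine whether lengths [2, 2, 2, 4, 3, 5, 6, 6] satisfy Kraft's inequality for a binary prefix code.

Kraft inequality: Σ 2^(-l_i) ≤ 1 for prefix-free code
Calculating: 2^(-2) + 2^(-2) + 2^(-2) + 2^(-4) + 2^(-3) + 2^(-5) + 2^(-6) + 2^(-6)
= 0.25 + 0.25 + 0.25 + 0.0625 + 0.125 + 0.03125 + 0.015625 + 0.015625
= 1.0000
Since 1.0000 ≤ 1, prefix-free code exists


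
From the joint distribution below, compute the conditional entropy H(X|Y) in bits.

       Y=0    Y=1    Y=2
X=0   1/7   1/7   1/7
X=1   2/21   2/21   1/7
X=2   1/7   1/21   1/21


H(X|Y) = Σ_y p(y) H(X|Y=y)
  p(Y=0) = 8/21, H(X|Y=0) = 1.5613
  p(Y=1) = 2/7, H(X|Y=1) = 1.4591
  p(Y=2) = 1/3, H(X|Y=2) = 1.4488
H(X|Y) = 0.3810×1.5613 + 0.2857×1.4591 + 0.3333×1.4488 = 1.4946 bits


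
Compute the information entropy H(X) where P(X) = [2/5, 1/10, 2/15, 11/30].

H(X) = -Σ p(x) log₂ p(x)
  -2/5 × log₂(2/5) = 0.5288
  -1/10 × log₂(1/10) = 0.3322
  -2/15 × log₂(2/15) = 0.3876
  -11/30 × log₂(11/30) = 0.5307
H(X) = 1.7793 bits


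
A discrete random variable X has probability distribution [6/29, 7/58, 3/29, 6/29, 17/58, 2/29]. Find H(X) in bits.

H(X) = -Σ p(x) log₂ p(x)
  -6/29 × log₂(6/29) = 0.4703
  -7/58 × log₂(7/58) = 0.3682
  -3/29 × log₂(3/29) = 0.3386
  -6/29 × log₂(6/29) = 0.4703
  -17/58 × log₂(17/58) = 0.5189
  -2/29 × log₂(2/29) = 0.2661
H(X) = 2.4323 bits


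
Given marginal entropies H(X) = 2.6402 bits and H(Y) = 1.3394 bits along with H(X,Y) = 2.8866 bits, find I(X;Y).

I(X;Y) = H(X) + H(Y) - H(X,Y)
I(X;Y) = 2.6402 + 1.3394 - 2.8866 = 1.093 bits


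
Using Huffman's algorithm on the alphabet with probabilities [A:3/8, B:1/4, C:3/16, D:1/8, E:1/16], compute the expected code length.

Huffman tree construction:
Combine smallest probabilities repeatedly
Resulting codes:
  A: 11 (length 2)
  B: 10 (length 2)
  C: 00 (length 2)
  D: 011 (length 3)
  E: 010 (length 3)
Average length = Σ p(s) × length(s) = 2.1875 bits


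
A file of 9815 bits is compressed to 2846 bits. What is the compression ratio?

Compression ratio = Original / Compressed
= 9815 / 2846 = 3.45:1


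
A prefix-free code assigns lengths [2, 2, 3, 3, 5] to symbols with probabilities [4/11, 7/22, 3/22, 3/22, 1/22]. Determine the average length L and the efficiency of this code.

Average length L = Σ p_i × l_i = 2.4091 bits
Entropy H = 2.0430 bits
Efficiency η = H/L × 100% = 84.80%


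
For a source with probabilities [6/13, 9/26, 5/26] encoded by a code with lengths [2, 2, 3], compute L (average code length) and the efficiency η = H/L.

Average length L = Σ p_i × l_i = 2.1923 bits
Entropy H = 1.5020 bits
Efficiency η = H/L × 100% = 68.51%


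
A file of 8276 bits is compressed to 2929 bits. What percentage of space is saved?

Space savings = (1 - Compressed/Original) × 100%
= (1 - 2929/8276) × 100%
= 64.61%


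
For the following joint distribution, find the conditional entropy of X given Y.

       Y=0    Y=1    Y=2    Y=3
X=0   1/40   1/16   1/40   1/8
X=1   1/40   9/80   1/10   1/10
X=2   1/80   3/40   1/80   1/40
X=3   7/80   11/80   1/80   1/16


H(X|Y) = Σ_y p(y) H(X|Y=y)
  p(Y=0) = 3/20, H(X|Y=0) = 1.6140
  p(Y=1) = 31/80, H(X|Y=1) = 1.9315
  p(Y=2) = 3/20, H(X|Y=2) = 1.4183
  p(Y=3) = 5/16, H(X|Y=3) = 1.8107
H(X|Y) = 0.1500×1.6140 + 0.3875×1.9315 + 0.1500×1.4183 + 0.3125×1.8107 = 1.7692 bits


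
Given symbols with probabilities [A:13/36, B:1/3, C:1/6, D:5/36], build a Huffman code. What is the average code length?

Huffman tree construction:
Combine smallest probabilities repeatedly
Resulting codes:
  A: 0 (length 1)
  B: 11 (length 2)
  C: 101 (length 3)
  D: 100 (length 3)
Average length = Σ p(s) × length(s) = 1.9444 bits


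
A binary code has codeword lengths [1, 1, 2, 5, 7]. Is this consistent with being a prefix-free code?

Kraft inequality: Σ 2^(-l_i) ≤ 1 for prefix-free code
Calculating: 2^(-1) + 2^(-1) + 2^(-2) + 2^(-5) + 2^(-7)
= 0.5 + 0.5 + 0.25 + 0.03125 + 0.0078125
= 1.2891
Since 1.2891 > 1, prefix-free code does not exist


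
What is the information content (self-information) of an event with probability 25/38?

Information content I(x) = -log₂(p(x))
I = -log₂(25/38) = -log₂(0.6579)
I = 0.6041 bits


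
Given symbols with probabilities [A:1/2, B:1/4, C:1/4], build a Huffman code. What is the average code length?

Huffman tree construction:
Combine smallest probabilities repeatedly
Resulting codes:
  A: 0 (length 1)
  B: 10 (length 2)
  C: 11 (length 2)
Average length = Σ p(s) × length(s) = 1.5000 bits


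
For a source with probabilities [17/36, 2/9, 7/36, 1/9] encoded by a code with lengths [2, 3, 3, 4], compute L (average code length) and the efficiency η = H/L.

Average length L = Σ p_i × l_i = 2.6389 bits
Entropy H = 1.8050 bits
Efficiency η = H/L × 100% = 68.40%


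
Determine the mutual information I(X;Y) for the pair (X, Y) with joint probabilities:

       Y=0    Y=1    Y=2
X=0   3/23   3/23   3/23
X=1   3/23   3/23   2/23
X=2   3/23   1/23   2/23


H(X) = 1.5653, H(Y) = 1.5743, H(X,Y) = 3.1092
I(X;Y) = H(X) + H(Y) - H(X,Y) = 0.0304 bits


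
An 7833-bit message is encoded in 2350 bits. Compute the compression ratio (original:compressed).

Compression ratio = Original / Compressed
= 7833 / 2350 = 3.33:1


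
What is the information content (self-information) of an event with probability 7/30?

Information content I(x) = -log₂(p(x))
I = -log₂(7/30) = -log₂(0.2333)
I = 2.0995 bits


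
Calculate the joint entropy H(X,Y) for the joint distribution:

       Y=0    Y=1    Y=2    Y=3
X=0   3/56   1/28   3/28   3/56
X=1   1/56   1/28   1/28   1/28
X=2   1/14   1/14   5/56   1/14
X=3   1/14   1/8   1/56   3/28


H(X,Y) = -Σ p(x,y) log₂ p(x,y)
  p(0,0)=3/56: -0.0536 × log₂(0.0536) = 0.2262
  p(0,1)=1/28: -0.0357 × log₂(0.0357) = 0.1717
  p(0,2)=3/28: -0.1071 × log₂(0.1071) = 0.3453
  p(0,3)=3/56: -0.0536 × log₂(0.0536) = 0.2262
  p(1,0)=1/56: -0.0179 × log₂(0.0179) = 0.1037
  p(1,1)=1/28: -0.0357 × log₂(0.0357) = 0.1717
  p(1,2)=1/28: -0.0357 × log₂(0.0357) = 0.1717
  p(1,3)=1/28: -0.0357 × log₂(0.0357) = 0.1717
  p(2,0)=1/14: -0.0714 × log₂(0.0714) = 0.2720
  p(2,1)=1/14: -0.0714 × log₂(0.0714) = 0.2720
  p(2,2)=5/56: -0.0893 × log₂(0.0893) = 0.3112
  p(2,3)=1/14: -0.0714 × log₂(0.0714) = 0.2720
  p(3,0)=1/14: -0.0714 × log₂(0.0714) = 0.2720
  p(3,1)=1/8: -0.1250 × log₂(0.1250) = 0.3750
  p(3,2)=1/56: -0.0179 × log₂(0.0179) = 0.1037
  p(3,3)=3/28: -0.1071 × log₂(0.1071) = 0.3453
H(X,Y) = 3.8111 bits


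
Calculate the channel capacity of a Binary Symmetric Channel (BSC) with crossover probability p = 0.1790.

For BSC with error probability p:
C = 1 - H(p) where H(p) is binary entropy
H(0.1790) = -0.1790 × log₂(0.1790) - 0.8210 × log₂(0.8210)
H(p) = 0.6779
C = 1 - 0.6779 = 0.3221 bits/use


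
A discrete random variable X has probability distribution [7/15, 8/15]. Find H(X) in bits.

H(X) = -Σ p(x) log₂ p(x)
  -7/15 × log₂(7/15) = 0.5131
  -8/15 × log₂(8/15) = 0.4837
H(X) = 0.9968 bits


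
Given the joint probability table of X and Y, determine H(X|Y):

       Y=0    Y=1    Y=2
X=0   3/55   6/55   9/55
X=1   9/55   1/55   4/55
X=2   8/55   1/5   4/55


H(X|Y) = Σ_y p(y) H(X|Y=y)
  p(Y=0) = 4/11, H(X|Y=0) = 1.4577
  p(Y=1) = 18/55, H(X|Y=1) = 1.1942
  p(Y=2) = 17/55, H(X|Y=2) = 1.4681
H(X|Y) = 0.3636×1.4577 + 0.3273×1.1942 + 0.3091×1.4681 = 1.3747 bits


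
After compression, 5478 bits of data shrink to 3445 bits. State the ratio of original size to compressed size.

Compression ratio = Original / Compressed
= 5478 / 3445 = 1.59:1


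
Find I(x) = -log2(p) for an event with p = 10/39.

Information content I(x) = -log₂(p(x))
I = -log₂(10/39) = -log₂(0.2564)
I = 1.9635 bits


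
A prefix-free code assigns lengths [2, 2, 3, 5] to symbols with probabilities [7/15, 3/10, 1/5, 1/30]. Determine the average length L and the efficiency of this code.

Average length L = Σ p_i × l_i = 2.3000 bits
Entropy H = 1.6622 bits
Efficiency η = H/L × 100% = 72.27%


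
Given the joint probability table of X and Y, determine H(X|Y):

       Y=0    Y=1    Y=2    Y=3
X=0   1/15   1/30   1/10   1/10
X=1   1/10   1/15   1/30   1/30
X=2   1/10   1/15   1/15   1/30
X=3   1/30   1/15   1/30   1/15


H(X|Y) = Σ_y p(y) H(X|Y=y)
  p(Y=0) = 3/10, H(X|Y=0) = 1.8911
  p(Y=1) = 7/30, H(X|Y=1) = 1.9502
  p(Y=2) = 7/30, H(X|Y=2) = 1.8424
  p(Y=3) = 7/30, H(X|Y=3) = 1.8424
H(X|Y) = 0.3000×1.8911 + 0.2333×1.9502 + 0.2333×1.8424 + 0.2333×1.8424 = 1.8821 bits


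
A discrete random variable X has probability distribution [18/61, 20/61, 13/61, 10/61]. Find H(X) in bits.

H(X) = -Σ p(x) log₂ p(x)
  -18/61 × log₂(18/61) = 0.5196
  -20/61 × log₂(20/61) = 0.5275
  -13/61 × log₂(13/61) = 0.4753
  -10/61 × log₂(10/61) = 0.4277
H(X) = 1.9500 bits


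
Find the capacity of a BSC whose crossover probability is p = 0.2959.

For BSC with error probability p:
C = 1 - H(p) where H(p) is binary entropy
H(0.2959) = -0.2959 × log₂(0.2959) - 0.7041 × log₂(0.7041)
H(p) = 0.8762
C = 1 - 0.8762 = 0.1238 bits/use


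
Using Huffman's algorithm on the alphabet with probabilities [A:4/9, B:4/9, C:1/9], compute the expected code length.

Huffman tree construction:
Combine smallest probabilities repeatedly
Resulting codes:
  A: 11 (length 2)
  B: 0 (length 1)
  C: 10 (length 2)
Average length = Σ p(s) × length(s) = 1.5556 bits


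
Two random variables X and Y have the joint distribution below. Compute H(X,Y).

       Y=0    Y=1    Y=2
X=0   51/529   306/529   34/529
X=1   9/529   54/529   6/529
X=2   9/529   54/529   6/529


H(X,Y) = -Σ p(x,y) log₂ p(x,y)
  p(0,0)=51/529: -0.0964 × log₂(0.0964) = 0.3253
  p(0,1)=306/529: -0.5784 × log₂(0.5784) = 0.4568
  p(0,2)=34/529: -0.0643 × log₂(0.0643) = 0.2545
  p(1,0)=9/529: -0.0170 × log₂(0.0170) = 0.1000
  p(1,1)=54/529: -0.1021 × log₂(0.1021) = 0.3361
  p(1,2)=6/529: -0.0113 × log₂(0.0113) = 0.0733
  p(2,0)=9/529: -0.0170 × log₂(0.0170) = 0.1000
  p(2,1)=54/529: -0.1021 × log₂(0.1021) = 0.3361
  p(2,2)=6/529: -0.0113 × log₂(0.0113) = 0.0733
H(X,Y) = 2.0554 bits


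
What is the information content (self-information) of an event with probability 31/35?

Information content I(x) = -log₂(p(x))
I = -log₂(31/35) = -log₂(0.8857)
I = 0.1751 bits


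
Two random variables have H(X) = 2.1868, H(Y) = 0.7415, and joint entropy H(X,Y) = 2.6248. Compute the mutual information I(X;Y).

I(X;Y) = H(X) + H(Y) - H(X,Y)
I(X;Y) = 2.1868 + 0.7415 - 2.6248 = 0.3035 bits


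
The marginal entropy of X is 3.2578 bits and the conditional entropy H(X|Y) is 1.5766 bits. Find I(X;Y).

I(X;Y) = H(X) - H(X|Y)
I(X;Y) = 3.2578 - 1.5766 = 1.6812 bits


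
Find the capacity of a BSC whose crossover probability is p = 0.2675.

For BSC with error probability p:
C = 1 - H(p) where H(p) is binary entropy
H(0.2675) = -0.2675 × log₂(0.2675) - 0.7325 × log₂(0.7325)
H(p) = 0.8379
C = 1 - 0.8379 = 0.1621 bits/use


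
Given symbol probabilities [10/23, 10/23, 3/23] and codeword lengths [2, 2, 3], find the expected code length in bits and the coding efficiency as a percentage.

Average length L = Σ p_i × l_i = 2.1304 bits
Entropy H = 1.4282 bits
Efficiency η = H/L × 100% = 67.04%


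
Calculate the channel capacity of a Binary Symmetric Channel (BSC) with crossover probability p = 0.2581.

For BSC with error probability p:
C = 1 - H(p) where H(p) is binary entropy
H(0.2581) = -0.2581 × log₂(0.2581) - 0.7419 × log₂(0.7419)
H(p) = 0.8239
C = 1 - 0.8239 = 0.1761 bits/use


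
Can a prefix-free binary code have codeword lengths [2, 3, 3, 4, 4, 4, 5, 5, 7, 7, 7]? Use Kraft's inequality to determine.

Kraft inequality: Σ 2^(-l_i) ≤ 1 for prefix-free code
Calculating: 2^(-2) + 2^(-3) + 2^(-3) + 2^(-4) + 2^(-4) + 2^(-4) + 2^(-5) + 2^(-5) + 2^(-7) + 2^(-7) + 2^(-7)
= 0.25 + 0.125 + 0.125 + 0.0625 + 0.0625 + 0.0625 + 0.03125 + 0.03125 + 0.0078125 + 0.0078125 + 0.0078125
= 0.7734
Since 0.7734 ≤ 1, prefix-free code exists


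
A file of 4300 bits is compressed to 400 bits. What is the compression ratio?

Compression ratio = Original / Compressed
= 4300 / 400 = 10.75:1
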